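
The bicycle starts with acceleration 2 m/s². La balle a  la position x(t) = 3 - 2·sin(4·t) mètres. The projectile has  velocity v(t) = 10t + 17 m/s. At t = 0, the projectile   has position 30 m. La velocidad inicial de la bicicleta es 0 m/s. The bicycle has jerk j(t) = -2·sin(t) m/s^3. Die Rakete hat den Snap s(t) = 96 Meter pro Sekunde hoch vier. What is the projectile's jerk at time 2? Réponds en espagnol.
Partiendo de la velocidad v(t) = 10·t + 17, tomamos 2 derivadas. Derivando la velocidad, obtenemos la aceleración: a(t) = 10. La derivada de la aceleración da la sacudida: j(t) = 0. Usando j(t) = 0 y sustituyendo t = 2, encontramos j = 0.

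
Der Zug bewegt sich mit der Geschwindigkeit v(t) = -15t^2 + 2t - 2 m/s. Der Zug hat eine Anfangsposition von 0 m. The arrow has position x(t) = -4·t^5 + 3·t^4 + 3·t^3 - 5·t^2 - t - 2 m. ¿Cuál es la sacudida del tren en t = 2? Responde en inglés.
To solve this, we need to take 2 derivatives of our velocity equation v(t) = -15·t^2 + 2·t - 2. The derivative of velocity gives acceleration: a(t) = 2 - 30·t. The derivative of acceleration gives jerk: j(t) = -30. From the given jerk equation j(t) = -30, we substitute t = 2 to get j = -30.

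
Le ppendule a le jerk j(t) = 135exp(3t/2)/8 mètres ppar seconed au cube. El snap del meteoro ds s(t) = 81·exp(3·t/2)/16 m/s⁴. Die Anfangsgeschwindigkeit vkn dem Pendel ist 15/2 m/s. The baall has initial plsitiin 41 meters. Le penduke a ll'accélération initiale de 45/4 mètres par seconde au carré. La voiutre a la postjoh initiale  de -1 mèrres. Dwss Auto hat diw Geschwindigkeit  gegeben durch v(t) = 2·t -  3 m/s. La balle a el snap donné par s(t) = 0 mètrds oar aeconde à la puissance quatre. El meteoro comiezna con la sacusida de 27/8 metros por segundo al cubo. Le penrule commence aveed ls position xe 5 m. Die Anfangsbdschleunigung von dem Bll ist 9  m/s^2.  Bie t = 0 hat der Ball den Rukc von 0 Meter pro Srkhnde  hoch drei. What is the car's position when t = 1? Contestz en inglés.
We must find the antiderivative of our velocity equation v(t) = 2·t - 3 1 time. The integral of velocity is position. Using x(0) = -1, we get x(t) = t^2 - 3·t - 1. We have position x(t) = t^2 - 3·t - 1. Substituting t = 1: x(1) = -3.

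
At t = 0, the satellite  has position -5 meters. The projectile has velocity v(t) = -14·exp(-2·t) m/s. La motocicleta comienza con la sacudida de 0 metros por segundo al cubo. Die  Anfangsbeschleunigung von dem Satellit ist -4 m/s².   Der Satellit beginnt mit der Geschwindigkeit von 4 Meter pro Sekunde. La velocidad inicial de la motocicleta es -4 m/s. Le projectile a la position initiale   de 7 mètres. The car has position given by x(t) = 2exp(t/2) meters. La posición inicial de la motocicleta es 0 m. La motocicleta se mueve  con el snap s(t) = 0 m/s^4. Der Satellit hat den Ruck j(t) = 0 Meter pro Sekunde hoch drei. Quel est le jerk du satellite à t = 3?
De l'équation du jerk j(t) = 0, nous substituons t = 3 pour obtenir j = 0.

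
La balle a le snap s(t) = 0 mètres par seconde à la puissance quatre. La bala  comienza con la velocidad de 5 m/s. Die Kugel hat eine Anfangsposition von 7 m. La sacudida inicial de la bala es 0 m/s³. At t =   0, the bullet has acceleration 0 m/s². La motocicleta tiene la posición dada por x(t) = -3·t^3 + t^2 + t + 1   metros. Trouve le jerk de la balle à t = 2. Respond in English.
We need to integrate our snap equation s(t) = 0 1 time. Taking ∫s(t)dt and applying j(0) = 0, we find j(t) = 0. We have jerk j(t) = 0. Substituting t = 2: j(2) = 0.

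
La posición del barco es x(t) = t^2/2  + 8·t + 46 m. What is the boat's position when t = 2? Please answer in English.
From the given position equation x(t) = t^2/2 + 8·t + 46, we substitute t = 2 to get x = 64.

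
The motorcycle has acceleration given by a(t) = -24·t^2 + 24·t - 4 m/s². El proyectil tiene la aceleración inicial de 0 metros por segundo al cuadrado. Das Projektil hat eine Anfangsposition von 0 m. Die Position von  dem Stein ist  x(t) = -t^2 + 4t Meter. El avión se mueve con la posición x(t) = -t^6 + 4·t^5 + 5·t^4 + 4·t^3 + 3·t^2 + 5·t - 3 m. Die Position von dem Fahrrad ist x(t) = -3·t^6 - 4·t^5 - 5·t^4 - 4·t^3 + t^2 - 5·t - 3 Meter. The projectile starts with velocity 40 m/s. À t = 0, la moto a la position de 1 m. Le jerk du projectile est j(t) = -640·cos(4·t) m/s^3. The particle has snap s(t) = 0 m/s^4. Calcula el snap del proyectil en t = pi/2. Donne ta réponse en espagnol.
Partiendo de la sacudida j(t) = -640·cos(4·t), tomamos 1 derivada. La derivada de la sacudida da el snap: s(t) = 2560·sin(4·t). De la ecuación del snap s(t) = 2560·sin(4·t), sustituimos t = pi/2 para obtener s = 0.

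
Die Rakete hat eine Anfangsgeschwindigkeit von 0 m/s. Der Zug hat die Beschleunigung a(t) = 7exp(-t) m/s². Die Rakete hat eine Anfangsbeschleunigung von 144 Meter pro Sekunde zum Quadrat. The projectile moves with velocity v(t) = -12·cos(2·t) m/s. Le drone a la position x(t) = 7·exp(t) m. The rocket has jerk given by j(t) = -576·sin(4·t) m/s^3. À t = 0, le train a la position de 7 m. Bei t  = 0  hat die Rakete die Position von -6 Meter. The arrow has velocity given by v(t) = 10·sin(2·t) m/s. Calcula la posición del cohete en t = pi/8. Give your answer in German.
Wir müssen das Integral unserer Gleichung für den Ruck j(t) = -576·sin(4·t) 3-mal finden. Mit ∫j(t)dt und Anwendung von a(0) = 144, finden wir a(t) = 144·cos(4·t). Das Integral von der Beschleunigung ist die Geschwindigkeit. Mit v(0) = 0 erhalten wir v(t) = 36·sin(4·t). Mit ∫v(t)dt und Anwendung von x(0) = -6, finden wir x(t) = 3 - 9·cos(4·t). Wir haben die Position x(t) = 3 - 9·cos(4·t). Durch Einsetzen von t = pi/8: x(pi/8) = 3.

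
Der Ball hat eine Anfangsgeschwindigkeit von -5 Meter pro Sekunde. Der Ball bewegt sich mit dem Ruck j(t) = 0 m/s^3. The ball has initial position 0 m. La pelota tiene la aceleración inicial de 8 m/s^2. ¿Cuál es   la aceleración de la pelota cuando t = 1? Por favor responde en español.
Debemos encontrar la integral de nuestra ecuación de la sacudida j(t) = 0 1 vez. Integrando la sacudida y usando la condición inicial a(0) = 8, obtenemos a(t) = 8. Usando a(t) = 8 y sustituyendo t = 1, encontramos a = 8.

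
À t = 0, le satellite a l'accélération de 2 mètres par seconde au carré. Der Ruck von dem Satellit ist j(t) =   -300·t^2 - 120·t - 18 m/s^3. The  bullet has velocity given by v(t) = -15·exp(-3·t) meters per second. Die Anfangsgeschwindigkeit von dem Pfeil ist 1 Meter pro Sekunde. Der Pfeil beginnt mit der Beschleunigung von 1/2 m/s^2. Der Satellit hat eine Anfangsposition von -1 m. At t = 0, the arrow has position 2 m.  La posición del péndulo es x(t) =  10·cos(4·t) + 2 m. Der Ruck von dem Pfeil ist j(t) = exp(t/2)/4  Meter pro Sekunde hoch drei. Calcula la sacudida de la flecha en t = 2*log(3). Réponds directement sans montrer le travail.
La respuesta es 3/4.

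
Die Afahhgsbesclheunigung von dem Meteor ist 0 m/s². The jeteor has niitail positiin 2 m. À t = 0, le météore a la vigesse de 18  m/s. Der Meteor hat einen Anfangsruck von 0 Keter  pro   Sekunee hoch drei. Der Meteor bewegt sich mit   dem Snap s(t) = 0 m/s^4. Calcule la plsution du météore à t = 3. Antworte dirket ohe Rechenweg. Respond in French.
x(3) = 56.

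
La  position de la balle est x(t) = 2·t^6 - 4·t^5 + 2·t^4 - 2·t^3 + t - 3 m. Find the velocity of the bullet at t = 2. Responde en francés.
En partant de la position x(t) = 2·t^6 - 4·t^5 + 2·t^4 - 2·t^3 + t - 3, nous prenons 1 dérivée. En dérivant la position, nous obtenons la vitesse: v(t) = 12·t^5 - 20·t^4 + 8·t^3 - 6·t^2 + 1. En utilisant v(t) = 12·t^5 - 20·t^4 + 8·t^3 - 6·t^2 + 1 et en substituant t = 2, nous trouvons v = 105.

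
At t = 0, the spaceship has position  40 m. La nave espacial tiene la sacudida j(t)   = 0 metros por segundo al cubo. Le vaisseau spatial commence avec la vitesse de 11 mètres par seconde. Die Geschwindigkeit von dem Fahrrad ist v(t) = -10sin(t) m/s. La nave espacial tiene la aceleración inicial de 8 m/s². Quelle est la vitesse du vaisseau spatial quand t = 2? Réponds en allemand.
Um dies zu lösen, müssen wir 2 Integrale unserer Gleichung für den Ruck j(t) = 0 finden. Die Stammfunktion von dem Ruck ist die Beschleunigung. Mit a(0) = 8 erhalten wir a(t) = 8. Mit ∫a(t)dt und Anwendung von v(0) = 11, finden wir v(t) = 8·t + 11. Mit v(t) = 8·t + 11 und Einsetzen von t = 2, finden wir v = 27.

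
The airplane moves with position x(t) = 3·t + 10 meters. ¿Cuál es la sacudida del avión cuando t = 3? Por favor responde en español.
Partiendo de la posición x(t) = 3·t + 10, tomamos 3 derivadas. La derivada de la posición da la velocidad: v(t) = 3. Derivando la velocidad, obtenemos la aceleración: a(t) = 0. Tomando d/dt de a(t), encontramos j(t) = 0. Usando j(t) = 0 y sustituyendo t = 3, encontramos j = 0.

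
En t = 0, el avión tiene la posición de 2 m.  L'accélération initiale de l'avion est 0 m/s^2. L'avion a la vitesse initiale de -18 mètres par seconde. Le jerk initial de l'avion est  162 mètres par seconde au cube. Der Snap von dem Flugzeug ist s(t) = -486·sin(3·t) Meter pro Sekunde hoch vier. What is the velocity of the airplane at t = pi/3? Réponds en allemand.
Um dies zu lösen, müssen wir 3 Integrale unserer Gleichung für den Snap s(t) = -486·sin(3·t) finden. Das Integral von dem Snap, mit j(0) = 162, ergibt den Ruck: j(t) = 162·cos(3·t). Das Integral von dem Ruck ist die Beschleunigung. Mit a(0) = 0 erhalten wir a(t) = 54·sin(3·t). Mit ∫a(t)dt und Anwendung von v(0) = -18, finden wir v(t) = -18·cos(3·t). Wir haben die Geschwindigkeit v(t) = -18·cos(3·t). Durch Einsetzen von t = pi/3: v(pi/3) = 18.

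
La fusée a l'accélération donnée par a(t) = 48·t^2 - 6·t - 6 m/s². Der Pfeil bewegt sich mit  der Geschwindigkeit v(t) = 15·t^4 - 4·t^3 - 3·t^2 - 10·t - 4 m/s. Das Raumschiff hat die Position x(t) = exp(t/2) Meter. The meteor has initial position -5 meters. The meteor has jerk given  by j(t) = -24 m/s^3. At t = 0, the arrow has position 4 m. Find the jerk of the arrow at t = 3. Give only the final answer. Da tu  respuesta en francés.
À t = 3, j = 1542.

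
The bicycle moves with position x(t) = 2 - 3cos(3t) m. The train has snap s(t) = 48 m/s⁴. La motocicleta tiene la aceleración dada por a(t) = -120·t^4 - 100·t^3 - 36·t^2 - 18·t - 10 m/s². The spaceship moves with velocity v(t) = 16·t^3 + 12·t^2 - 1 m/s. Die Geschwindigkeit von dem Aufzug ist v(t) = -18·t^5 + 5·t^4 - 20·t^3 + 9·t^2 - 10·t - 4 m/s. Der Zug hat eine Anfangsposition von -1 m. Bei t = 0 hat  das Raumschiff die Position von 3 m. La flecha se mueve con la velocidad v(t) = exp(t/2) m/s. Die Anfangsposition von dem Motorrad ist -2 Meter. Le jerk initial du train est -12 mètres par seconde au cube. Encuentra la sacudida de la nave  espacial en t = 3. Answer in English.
Starting from velocity v(t) = 16·t^3 + 12·t^2 - 1, we take 2 derivatives. Differentiating velocity, we get acceleration: a(t) = 48·t^2 + 24·t. The derivative of acceleration gives jerk: j(t) = 96·t + 24. From the given jerk equation j(t) = 96·t + 24, we substitute t = 3 to get j = 312.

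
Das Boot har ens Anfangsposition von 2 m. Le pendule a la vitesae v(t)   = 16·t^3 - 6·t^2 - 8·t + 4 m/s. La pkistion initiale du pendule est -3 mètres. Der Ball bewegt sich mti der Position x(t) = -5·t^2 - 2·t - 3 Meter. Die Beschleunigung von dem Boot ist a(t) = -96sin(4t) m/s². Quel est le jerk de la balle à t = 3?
Nous devons dériver notre équation de la position x(t) = -5·t^2 - 2·t - 3 3 fois. La dérivée de la position donne la vitesse: v(t) = -10·t - 2. En prenant d/dt de v(t), nous trouvons a(t) = -10. En dérivant l'accélération, nous obtenons le jerk: j(t) = 0. Nous avons le jerk j(t) = 0. En substituant t = 3: j(3) = 0.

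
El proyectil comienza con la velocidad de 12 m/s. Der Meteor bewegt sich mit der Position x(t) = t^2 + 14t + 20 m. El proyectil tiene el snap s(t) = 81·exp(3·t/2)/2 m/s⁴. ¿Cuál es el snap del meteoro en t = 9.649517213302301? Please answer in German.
Um dies zu lösen, müssen wir 4 Ableitungen unserer Gleichung für die Position x(t) = t^2 + 14·t + 20 nehmen. Durch Ableiten von der Position erhalten wir die Geschwindigkeit: v(t) = 2·t + 14. Die Ableitung von der Geschwindigkeit ergibt die Beschleunigung: a(t) = 2. Mit d/dt von a(t) finden wir j(t) = 0. Durch Ableiten von dem Ruck erhalten wir den Snap: s(t) = 0. Mit s(t) = 0 und Einsetzen von t = 9.649517213302301, finden wir s = 0.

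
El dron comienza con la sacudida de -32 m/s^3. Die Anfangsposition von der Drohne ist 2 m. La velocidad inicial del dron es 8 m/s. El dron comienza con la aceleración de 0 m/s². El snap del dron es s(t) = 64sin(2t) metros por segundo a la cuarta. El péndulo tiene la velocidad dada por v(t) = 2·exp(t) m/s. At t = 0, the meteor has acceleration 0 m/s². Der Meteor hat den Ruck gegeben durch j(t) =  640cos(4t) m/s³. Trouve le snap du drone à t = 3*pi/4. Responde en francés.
En utilisant s(t) = 64·sin(2·t) et en substituant t = 3*pi/4, nous trouvons s = -64.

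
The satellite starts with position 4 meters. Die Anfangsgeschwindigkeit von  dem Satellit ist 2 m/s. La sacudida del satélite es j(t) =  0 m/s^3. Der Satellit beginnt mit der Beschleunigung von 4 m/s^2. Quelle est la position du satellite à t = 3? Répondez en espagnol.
Para resolver esto, necesitamos tomar 3 antiderivadas de nuestra ecuación de la sacudida j(t) = 0. Integrando la sacudida y usando la condición inicial a(0) = 4, obtenemos a(t) = 4. La antiderivada de la aceleración es la velocidad. Usando v(0) = 2, obtenemos v(t) = 4·t + 2. La integral de la velocidad, con x(0) = 4, da la posición: x(t) = 2·t^2 + 2·t + 4. Tenemos la posición x(t) = 2·t^2 + 2·t + 4. Sustituyendo t = 3: x(3) = 28.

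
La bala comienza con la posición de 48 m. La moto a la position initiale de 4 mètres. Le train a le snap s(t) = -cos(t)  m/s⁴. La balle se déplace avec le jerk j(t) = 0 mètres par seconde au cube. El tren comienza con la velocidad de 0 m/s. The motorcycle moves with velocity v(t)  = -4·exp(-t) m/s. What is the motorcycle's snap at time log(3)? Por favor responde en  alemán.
Wir müssen unsere Gleichung für die Geschwindigkeit v(t) = -4·exp(-t) 3-mal ableiten. Die Ableitung von der Geschwindigkeit ergibt die Beschleunigung: a(t) = 4·exp(-t). Mit d/dt von a(t) finden wir j(t) = -4·exp(-t). Die Ableitung von dem Ruck ergibt den Snap: s(t) = 4·exp(-t). Aus der Gleichung für den Snap s(t) = 4·exp(-t), setzen wir t = log(3) ein und erhalten s = 4/3.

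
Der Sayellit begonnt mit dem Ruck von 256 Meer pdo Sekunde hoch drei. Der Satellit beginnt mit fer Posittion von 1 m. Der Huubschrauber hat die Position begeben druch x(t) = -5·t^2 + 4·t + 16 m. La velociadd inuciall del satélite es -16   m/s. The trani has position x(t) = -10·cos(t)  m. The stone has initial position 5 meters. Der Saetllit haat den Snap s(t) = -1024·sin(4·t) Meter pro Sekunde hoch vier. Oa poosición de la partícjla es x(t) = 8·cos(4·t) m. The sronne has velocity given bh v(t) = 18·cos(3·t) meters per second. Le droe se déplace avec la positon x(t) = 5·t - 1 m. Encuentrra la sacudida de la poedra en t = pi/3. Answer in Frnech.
Nous devons dériver notre équation de la vitesse v(t) = 18·cos(3·t) 2 fois. En dérivant la vitesse, nous obtenons l'accélération: a(t) = -54·sin(3·t). En prenant d/dt de a(t), nous trouvons j(t) = -162·cos(3·t). Nous avons le jerk j(t) = -162·cos(3·t). En substituant t = pi/3: j(pi/3) = 162.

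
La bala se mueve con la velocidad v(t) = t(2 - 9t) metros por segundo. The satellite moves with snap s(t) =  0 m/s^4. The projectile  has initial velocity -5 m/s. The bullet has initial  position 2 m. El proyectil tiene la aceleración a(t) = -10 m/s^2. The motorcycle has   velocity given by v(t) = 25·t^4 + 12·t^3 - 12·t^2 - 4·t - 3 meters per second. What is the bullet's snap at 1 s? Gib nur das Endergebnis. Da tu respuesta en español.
En t = 1, s = 0.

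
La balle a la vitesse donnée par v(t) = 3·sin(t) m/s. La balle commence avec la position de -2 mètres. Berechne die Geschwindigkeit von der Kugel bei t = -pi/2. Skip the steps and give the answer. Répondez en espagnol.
La velocidad en t = -pi/2 es v = -3.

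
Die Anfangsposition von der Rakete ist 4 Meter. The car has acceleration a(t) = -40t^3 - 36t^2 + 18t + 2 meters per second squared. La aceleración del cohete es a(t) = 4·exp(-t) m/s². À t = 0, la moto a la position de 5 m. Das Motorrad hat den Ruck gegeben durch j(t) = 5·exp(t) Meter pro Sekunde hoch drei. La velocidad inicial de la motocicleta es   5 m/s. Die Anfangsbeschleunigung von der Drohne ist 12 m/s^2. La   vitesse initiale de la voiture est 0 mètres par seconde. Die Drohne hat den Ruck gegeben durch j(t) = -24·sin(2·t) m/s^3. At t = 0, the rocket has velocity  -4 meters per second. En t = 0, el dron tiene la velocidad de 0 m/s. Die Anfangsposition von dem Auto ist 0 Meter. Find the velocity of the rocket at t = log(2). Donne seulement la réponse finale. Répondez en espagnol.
La respuesta es -2.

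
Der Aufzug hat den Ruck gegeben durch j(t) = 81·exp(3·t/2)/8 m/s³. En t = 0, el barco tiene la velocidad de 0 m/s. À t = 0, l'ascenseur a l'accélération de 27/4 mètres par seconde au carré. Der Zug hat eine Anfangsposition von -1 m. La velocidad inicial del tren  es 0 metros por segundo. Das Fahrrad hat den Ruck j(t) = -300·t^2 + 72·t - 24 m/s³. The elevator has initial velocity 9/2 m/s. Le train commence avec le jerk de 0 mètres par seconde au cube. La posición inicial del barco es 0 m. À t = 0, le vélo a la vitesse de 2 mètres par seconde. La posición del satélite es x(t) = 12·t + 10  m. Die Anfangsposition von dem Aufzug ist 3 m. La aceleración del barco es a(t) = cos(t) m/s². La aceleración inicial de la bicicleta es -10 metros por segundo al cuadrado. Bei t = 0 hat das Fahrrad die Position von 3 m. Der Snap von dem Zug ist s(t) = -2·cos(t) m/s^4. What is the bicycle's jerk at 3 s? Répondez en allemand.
Mit j(t) = -300·t^2 + 72·t - 24 und Einsetzen von t = 3, finden wir j = -2508.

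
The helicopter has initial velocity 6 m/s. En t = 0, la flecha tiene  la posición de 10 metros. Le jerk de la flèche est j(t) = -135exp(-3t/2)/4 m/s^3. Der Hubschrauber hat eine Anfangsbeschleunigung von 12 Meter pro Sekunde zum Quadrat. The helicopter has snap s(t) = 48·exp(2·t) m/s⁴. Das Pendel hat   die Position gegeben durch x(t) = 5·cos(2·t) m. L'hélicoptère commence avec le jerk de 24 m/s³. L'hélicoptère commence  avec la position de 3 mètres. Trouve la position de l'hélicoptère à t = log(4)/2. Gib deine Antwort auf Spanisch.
Necesitamos integrar nuestra ecuación del snap s(t) = 48·exp(2·t) 4 veces. Integrando el snap y usando la condición inicial j(0) = 24, obtenemos j(t) = 24·exp(2·t). Integrando la sacudida y usando la condición inicial a(0) = 12, obtenemos a(t) = 12·exp(2·t). Tomando ∫a(t)dt y aplicando v(0) = 6, encontramos v(t) = 6·exp(2·t). La antiderivada de la velocidad es la posición. Usando x(0) = 3, obtenemos x(t) = 3·exp(2·t). De la ecuación de la posición x(t) = 3·exp(2·t), sustituimos t = log(4)/2 para obtener x = 12.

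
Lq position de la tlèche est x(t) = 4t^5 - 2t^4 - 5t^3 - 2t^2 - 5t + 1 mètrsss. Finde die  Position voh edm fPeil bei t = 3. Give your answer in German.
Mit x(t) = 4·t^5 - 2·t^4 - 5·t^3 - 2·t^2 - 5·t + 1 und Einsetzen von t = 3, finden wir x = 643.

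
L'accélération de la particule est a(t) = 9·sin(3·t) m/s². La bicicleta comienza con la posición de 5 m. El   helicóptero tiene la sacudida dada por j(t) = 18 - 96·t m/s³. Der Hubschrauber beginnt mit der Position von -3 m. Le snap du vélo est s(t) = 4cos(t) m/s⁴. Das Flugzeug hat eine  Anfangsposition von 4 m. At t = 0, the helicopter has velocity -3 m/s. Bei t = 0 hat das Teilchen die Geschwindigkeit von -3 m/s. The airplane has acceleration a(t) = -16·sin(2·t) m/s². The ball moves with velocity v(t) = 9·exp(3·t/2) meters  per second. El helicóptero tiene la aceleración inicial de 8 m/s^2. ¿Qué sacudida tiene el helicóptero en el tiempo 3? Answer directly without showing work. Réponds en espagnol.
j(3) = -270.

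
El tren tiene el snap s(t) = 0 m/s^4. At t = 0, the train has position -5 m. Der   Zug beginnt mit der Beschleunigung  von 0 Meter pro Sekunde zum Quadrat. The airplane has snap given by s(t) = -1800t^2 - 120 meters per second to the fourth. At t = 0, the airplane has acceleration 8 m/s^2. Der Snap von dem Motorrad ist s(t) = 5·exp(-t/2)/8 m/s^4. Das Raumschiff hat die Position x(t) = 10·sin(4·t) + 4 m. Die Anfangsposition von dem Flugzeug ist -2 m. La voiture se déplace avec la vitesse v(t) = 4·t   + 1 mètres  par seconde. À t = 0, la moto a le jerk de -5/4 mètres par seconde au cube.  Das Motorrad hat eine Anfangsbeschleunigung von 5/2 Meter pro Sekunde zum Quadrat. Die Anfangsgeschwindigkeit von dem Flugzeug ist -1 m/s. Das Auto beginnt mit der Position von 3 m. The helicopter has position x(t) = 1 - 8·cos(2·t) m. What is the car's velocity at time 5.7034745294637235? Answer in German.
Mit v(t) = 4·t + 1 und Einsetzen von t = 5.7034745294637235, finden wir v = 23.8138981178549.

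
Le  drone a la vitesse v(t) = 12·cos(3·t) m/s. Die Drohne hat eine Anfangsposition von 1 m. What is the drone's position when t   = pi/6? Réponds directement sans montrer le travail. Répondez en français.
x(pi/6) = 5.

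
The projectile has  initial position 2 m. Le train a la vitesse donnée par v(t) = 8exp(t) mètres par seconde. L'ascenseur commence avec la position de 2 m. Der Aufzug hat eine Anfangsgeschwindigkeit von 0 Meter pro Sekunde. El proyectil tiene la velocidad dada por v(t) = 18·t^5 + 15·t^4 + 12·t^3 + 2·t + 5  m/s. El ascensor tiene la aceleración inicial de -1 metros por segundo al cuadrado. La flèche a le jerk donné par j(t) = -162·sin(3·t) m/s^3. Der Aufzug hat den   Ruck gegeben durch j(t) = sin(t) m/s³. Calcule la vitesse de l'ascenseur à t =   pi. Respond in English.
We must find the antiderivative of our jerk equation j(t) = sin(t) 2 times. Finding the integral of j(t) and using a(0) = -1: a(t) = -cos(t). Finding the antiderivative of a(t) and using v(0) = 0: v(t) = -sin(t). We have velocity v(t) = -sin(t). Substituting t = pi: v(pi) = 0.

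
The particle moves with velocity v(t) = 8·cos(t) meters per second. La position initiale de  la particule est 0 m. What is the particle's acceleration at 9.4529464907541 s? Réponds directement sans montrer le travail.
At t = 9.4529464907541, a = 0.225318440029229.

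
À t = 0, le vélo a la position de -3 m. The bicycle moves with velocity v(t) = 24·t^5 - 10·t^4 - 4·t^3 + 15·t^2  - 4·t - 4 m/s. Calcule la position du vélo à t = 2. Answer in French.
Pour résoudre ceci, nous devons prendre 1 intégrale de notre équation de la vitesse v(t) = 24·t^5 - 10·t^4 - 4·t^3 + 15·t^2 - 4·t - 4. En prenant ∫v(t)dt et en appliquant x(0) = -3, nous trouvons x(t) = 4·t^6 - 2·t^5 - t^4 + 5·t^3 - 2·t^2 - 4·t - 3. Nous avons la position x(t) = 4·t^6 - 2·t^5 - t^4 + 5·t^3 - 2·t^2 - 4·t - 3. En substituant t = 2: x(2) = 197.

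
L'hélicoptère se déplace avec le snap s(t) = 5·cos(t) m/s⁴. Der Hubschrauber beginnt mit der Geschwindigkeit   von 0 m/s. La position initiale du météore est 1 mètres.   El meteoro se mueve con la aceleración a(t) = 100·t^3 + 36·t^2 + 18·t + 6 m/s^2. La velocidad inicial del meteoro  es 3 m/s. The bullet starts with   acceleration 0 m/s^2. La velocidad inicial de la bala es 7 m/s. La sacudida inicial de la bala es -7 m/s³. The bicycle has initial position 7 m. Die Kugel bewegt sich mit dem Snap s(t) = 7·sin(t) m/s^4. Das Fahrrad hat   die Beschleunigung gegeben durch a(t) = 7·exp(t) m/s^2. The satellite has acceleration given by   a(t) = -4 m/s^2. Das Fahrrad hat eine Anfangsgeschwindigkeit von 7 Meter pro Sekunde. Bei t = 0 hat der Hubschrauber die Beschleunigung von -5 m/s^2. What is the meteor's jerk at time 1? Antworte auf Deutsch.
Ausgehend von der Beschleunigung a(t) = 100·t^3 + 36·t^2 + 18·t + 6, nehmen wir 1 Ableitung. Durch Ableiten von der Beschleunigung erhalten wir den Ruck: j(t) = 300·t^2 + 72·t + 18. Aus der Gleichung für den Ruck j(t) = 300·t^2 + 72·t + 18, setzen wir t = 1 ein und erhalten j = 390.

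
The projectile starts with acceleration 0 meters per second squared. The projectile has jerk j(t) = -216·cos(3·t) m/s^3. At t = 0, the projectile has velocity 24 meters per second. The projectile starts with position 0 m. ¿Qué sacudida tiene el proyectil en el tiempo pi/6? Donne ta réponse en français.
Nous avons le jerk j(t) = -216·cos(3·t). En substituant t = pi/6: j(pi/6) = 0.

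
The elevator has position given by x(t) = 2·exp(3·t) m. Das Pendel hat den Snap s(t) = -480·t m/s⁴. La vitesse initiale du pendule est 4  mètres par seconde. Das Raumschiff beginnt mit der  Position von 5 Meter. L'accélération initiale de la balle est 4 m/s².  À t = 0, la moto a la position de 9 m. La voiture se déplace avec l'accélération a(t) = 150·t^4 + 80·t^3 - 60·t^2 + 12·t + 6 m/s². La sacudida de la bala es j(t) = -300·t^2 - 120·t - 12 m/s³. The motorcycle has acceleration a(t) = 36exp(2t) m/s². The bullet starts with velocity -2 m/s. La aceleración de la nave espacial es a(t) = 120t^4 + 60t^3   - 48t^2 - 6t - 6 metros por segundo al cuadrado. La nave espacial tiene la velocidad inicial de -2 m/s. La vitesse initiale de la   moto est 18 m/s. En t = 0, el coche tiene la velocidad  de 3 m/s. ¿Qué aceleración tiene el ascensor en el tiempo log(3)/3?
Debemos derivar nuestra ecuación de la posición x(t) = 2·exp(3·t) 2 veces. La derivada de la posición da la velocidad: v(t) = 6·exp(3·t). Derivando la velocidad, obtenemos la aceleración: a(t) = 18·exp(3·t). Tenemos la aceleración a(t) = 18·exp(3·t). Sustituyendo t = log(3)/3: a(log(3)/3) = 54.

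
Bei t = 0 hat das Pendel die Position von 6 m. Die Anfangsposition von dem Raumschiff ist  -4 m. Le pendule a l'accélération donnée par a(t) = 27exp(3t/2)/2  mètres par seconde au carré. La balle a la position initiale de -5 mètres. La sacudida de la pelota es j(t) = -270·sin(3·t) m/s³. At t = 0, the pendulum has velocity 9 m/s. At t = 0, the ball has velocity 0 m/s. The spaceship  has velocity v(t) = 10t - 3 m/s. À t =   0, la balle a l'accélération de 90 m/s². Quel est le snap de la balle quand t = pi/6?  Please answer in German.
Ausgehend von dem Ruck j(t) = -270·sin(3·t), nehmen wir 1 Ableitung. Die Ableitung von dem Ruck ergibt den Snap: s(t) = -810·cos(3·t). Mit s(t) = -810·cos(3·t) und Einsetzen von t = pi/6, finden wir s = 0.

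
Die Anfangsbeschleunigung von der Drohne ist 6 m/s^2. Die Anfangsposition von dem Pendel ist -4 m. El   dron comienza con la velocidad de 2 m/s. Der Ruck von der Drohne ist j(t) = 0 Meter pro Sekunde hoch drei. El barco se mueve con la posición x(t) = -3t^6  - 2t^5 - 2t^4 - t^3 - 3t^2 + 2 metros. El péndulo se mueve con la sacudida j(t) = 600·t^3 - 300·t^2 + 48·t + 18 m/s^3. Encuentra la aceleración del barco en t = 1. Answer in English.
To solve this, we need to take 2 derivatives of our position equation x(t) = -3·t^6 - 2·t^5 - 2·t^4 - t^3 - 3·t^2 + 2. The derivative of position gives velocity: v(t) = -18·t^5 - 10·t^4 - 8·t^3 - 3·t^2 - 6·t. Differentiating velocity, we get acceleration: a(t) = -90·t^4 - 40·t^3 - 24·t^2 - 6·t - 6. We have acceleration a(t) = -90·t^4 - 40·t^3 - 24·t^2 - 6·t - 6. Substituting t = 1: a(1) = -166.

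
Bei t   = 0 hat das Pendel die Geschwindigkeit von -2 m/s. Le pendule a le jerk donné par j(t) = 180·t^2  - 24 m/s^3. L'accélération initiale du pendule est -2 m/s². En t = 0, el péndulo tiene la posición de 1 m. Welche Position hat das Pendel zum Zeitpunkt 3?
Um dies zu lösen, müssen wir 3 Integrale unserer Gleichung für den Ruck j(t) = 180·t^2 - 24 finden. Mit ∫j(t)dt und Anwendung von a(0) = -2, finden wir a(t) = 60·t^3 - 24·t - 2. Mit ∫a(t)dt und Anwendung von v(0) = -2, finden wir v(t) = 15·t^4 - 12·t^2 - 2·t - 2. Mit ∫v(t)dt und Anwendung von x(0) = 1, finden wir x(t) = 3·t^5 - 4·t^3 - t^2 - 2·t + 1. Aus der Gleichung für die Position x(t) = 3·t^5 - 4·t^3 - t^2 - 2·t + 1, setzen wir t = 3 ein und erhalten x = 607.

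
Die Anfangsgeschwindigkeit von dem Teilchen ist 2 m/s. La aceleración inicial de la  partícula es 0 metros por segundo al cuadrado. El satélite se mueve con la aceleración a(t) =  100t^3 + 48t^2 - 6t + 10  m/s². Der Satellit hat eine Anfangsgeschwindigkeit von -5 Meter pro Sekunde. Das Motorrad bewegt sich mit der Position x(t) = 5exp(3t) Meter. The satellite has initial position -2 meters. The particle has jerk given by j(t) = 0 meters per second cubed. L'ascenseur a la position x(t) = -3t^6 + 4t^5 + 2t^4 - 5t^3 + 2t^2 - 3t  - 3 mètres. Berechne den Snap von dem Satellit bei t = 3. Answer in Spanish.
Para resolver esto, necesitamos tomar 2 derivadas de nuestra ecuación de la aceleración a(t) = 100·t^3 + 48·t^2 - 6·t + 10. Derivando la aceleración, obtenemos la sacudida: j(t) = 300·t^2 + 96·t - 6. Tomando d/dt de j(t), encontramos s(t) = 600·t + 96. Usando s(t) = 600·t + 96 y sustituyendo t = 3, encontramos s = 1896.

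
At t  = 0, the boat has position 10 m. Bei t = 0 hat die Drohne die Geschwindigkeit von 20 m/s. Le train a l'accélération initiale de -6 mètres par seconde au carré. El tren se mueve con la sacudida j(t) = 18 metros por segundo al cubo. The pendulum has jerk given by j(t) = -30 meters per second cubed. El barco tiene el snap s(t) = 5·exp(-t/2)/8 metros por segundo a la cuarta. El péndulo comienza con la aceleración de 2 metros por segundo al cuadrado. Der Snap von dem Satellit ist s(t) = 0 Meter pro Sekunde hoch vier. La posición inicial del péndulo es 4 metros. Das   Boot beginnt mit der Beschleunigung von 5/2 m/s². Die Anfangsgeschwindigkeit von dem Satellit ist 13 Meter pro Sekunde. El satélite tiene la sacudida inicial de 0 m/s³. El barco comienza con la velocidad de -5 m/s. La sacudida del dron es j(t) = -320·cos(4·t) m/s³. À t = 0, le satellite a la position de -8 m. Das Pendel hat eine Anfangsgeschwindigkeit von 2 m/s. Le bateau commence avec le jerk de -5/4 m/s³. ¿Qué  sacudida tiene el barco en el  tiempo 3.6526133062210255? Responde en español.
Para resolver esto, necesitamos tomar 1 integral de nuestra ecuación del snap s(t) = 5·exp(-t/2)/8. Integrando el snap y usando la condición inicial j(0) = -5/4, obtenemos j(t) = -5·exp(-t/2)/4. Usando j(t) = -5·exp(-t/2)/4 y sustituyendo t = 3.6526133062210255, encontramos j = -0.201258907700671.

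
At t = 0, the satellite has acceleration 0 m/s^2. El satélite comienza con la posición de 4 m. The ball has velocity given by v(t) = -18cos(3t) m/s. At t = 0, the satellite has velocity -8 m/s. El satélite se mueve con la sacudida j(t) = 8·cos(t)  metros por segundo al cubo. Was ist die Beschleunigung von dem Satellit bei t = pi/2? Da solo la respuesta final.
Bei t = pi/2, a = 8.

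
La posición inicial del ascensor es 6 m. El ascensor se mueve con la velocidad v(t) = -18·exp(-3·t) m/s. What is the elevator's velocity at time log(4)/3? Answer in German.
Wir haben die Geschwindigkeit v(t) = -18·exp(-3·t). Durch Einsetzen von t = log(4)/3: v(log(4)/3) = -9/2.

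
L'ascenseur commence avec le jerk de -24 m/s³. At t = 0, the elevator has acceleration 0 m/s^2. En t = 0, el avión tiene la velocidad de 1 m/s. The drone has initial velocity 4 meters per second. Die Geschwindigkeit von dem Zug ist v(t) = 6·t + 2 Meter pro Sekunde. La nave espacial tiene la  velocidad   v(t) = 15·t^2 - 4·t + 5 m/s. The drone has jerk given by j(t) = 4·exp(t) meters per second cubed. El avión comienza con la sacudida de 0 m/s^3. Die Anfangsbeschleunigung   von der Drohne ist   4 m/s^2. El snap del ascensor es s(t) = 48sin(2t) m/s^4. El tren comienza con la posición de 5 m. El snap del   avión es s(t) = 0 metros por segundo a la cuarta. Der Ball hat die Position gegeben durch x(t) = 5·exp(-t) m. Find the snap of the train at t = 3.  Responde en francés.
Pour résoudre ceci, nous devons prendre 3 dérivées de notre équation de la vitesse v(t) = 6·t + 2. En dérivant la vitesse, nous obtenons l'accélération: a(t) = 6. La dérivée de l'accélération donne le jerk: j(t) = 0. En prenant d/dt de j(t), nous trouvons s(t) = 0. De l'équation du snap s(t) = 0, nous substituons t = 3 pour obtenir s = 0.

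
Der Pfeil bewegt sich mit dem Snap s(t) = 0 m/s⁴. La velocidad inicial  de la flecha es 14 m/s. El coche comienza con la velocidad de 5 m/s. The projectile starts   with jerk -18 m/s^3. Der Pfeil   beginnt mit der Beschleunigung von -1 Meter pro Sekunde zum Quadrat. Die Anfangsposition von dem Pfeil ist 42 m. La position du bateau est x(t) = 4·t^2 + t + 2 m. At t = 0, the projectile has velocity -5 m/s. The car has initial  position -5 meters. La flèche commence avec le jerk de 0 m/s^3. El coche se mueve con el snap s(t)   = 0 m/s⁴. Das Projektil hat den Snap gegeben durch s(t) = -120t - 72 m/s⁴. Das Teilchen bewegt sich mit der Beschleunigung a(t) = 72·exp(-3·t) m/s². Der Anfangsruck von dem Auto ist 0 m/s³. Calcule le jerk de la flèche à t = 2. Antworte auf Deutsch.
Wir müssen die Stammfunktion unserer Gleichung für den Snap s(t) = 0 1-mal finden. Mit ∫s(t)dt und Anwendung von j(0) = 0, finden wir j(t) = 0. Aus der Gleichung für den Ruck j(t) = 0, setzen wir t = 2 ein und erhalten j = 0.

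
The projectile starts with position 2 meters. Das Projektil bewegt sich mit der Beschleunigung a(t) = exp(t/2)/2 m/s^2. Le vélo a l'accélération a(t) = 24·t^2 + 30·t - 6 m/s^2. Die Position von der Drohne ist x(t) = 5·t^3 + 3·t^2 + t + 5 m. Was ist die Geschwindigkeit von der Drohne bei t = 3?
Ausgehend von der Position x(t) = 5·t^3 + 3·t^2 + t + 5, nehmen wir 1 Ableitung. Durch Ableiten von der Position erhalten wir die Geschwindigkeit: v(t) = 15·t^2 + 6·t + 1. Wir haben die Geschwindigkeit v(t) = 15·t^2 + 6·t + 1. Durch Einsetzen von t = 3: v(3) = 154.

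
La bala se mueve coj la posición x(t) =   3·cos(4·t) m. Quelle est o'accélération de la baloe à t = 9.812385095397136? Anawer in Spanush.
Partiendo de la posición x(t) = 3·cos(4·t), tomamos 2 derivadas. Derivando la posición, obtenemos la velocidad: v(t) = -12·sin(4·t). La derivada de la velocidad da la aceleración: a(t) = -48·cos(4·t). De la ecuación de la aceleración a(t) = -48·cos(4·t), sustituimos t = 9.812385095397136 para obtener a = -0.977586242933584.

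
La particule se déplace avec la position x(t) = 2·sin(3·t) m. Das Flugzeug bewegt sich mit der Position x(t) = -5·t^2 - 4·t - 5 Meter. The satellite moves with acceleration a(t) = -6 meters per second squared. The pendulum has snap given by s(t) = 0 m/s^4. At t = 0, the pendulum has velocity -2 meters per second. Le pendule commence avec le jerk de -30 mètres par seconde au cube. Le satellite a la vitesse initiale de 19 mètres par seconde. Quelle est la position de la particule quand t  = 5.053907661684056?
De l'équation de la position x(t) = 2·sin(3·t), nous substituons t = 5.053907661684056 pour obtenir x = 1.03895658248857.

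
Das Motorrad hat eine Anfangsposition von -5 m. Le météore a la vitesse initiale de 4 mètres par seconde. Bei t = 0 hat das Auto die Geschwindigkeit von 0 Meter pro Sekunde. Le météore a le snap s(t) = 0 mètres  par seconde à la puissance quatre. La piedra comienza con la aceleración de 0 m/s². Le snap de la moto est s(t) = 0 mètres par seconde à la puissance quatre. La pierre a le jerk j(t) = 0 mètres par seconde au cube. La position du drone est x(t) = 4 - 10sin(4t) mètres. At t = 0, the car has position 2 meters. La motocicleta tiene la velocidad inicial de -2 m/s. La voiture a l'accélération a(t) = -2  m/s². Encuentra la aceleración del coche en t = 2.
Tenemos la aceleración a(t) = -2. Sustituyendo t = 2: a(2) = -2.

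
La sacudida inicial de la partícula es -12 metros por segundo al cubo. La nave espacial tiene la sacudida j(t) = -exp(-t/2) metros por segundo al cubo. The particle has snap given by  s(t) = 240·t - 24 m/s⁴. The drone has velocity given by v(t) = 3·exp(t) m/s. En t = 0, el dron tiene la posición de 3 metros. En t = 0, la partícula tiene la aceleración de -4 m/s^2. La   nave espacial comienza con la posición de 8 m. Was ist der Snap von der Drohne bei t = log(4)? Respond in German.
Ausgehend von der Geschwindigkeit v(t) = 3·exp(t), nehmen wir 3 Ableitungen. Mit d/dt von v(t) finden wir a(t) = 3·exp(t). Mit d/dt von a(t) finden wir j(t) = 3·exp(t). Die Ableitung von dem Ruck ergibt den Snap: s(t) = 3·exp(t). Mit s(t) = 3·exp(t) und Einsetzen von t = log(4), finden wir s = 12.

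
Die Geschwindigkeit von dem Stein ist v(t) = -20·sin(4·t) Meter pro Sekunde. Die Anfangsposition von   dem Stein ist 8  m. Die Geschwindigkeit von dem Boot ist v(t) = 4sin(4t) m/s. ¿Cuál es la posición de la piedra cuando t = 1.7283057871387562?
Debemos encontrar la integral de nuestra ecuación de la velocidad v(t) = -20·sin(4·t) 1 vez. La antiderivada de la velocidad, con x(0) = 8, da la posición: x(t) = 5·cos(4·t) + 3. Tenemos la posición x(t) = 5·cos(4·t) + 3. Sustituyendo t = 1.7283057871387562: x(1.7283057871387562) = 7.04002606842825.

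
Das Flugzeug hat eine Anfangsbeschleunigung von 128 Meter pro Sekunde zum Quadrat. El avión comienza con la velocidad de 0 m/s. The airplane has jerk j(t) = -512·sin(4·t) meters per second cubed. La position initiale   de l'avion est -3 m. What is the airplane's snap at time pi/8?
To solve this, we need to take 1 derivative of our jerk equation j(t) = -512·sin(4·t). The derivative of jerk gives snap: s(t) = -2048·cos(4·t). Using s(t) = -2048·cos(4·t) and substituting t = pi/8, we find s = 0.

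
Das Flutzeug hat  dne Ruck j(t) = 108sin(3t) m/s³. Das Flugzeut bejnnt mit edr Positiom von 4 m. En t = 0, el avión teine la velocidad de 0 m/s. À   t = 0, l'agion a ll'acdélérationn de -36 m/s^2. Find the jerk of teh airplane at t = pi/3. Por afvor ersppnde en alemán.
Mit j(t) = 108·sin(3·t) und Einsetzen von t = pi/3, finden wir j = 0.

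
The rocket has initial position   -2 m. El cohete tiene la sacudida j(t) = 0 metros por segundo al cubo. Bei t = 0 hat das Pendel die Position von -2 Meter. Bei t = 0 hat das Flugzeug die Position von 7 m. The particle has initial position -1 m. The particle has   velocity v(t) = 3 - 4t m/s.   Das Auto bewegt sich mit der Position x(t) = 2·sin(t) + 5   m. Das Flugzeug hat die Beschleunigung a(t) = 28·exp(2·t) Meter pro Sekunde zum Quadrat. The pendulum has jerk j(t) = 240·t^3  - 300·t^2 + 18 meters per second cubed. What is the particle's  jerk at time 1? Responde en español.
Debemos derivar nuestra ecuación de la velocidad v(t) = 3 - 4·t 2 veces. Derivando la velocidad, obtenemos la aceleración: a(t) = -4. Tomando d/dt de a(t), encontramos j(t) = 0. Usando j(t) = 0 y sustituyendo t = 1, encontramos j = 0.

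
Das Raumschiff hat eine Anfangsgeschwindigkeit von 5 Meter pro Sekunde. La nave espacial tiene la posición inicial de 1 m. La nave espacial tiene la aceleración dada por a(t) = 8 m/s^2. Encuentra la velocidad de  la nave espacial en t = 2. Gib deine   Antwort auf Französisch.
Pour résoudre ceci, nous devons prendre 1 intégrale de notre équation de l'accélération a(t) = 8. La primitive de l'accélération est la vitesse. En utilisant v(0) = 5, nous obtenons v(t) = 8·t + 5. Nous avons la vitesse v(t) = 8·t + 5. En substituant t = 2: v(2) = 21.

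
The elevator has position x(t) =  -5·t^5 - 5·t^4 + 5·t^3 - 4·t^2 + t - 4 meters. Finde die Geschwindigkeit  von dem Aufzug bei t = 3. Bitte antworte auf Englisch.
We must differentiate our position equation x(t) = -5·t^5 - 5·t^4 + 5·t^3 - 4·t^2 + t - 4 1 time. Differentiating position, we get velocity: v(t) = -25·t^4 - 20·t^3 + 15·t^2 - 8·t + 1. Using v(t) = -25·t^4 - 20·t^3 + 15·t^2 - 8·t + 1 and substituting t = 3, we find v = -2453.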